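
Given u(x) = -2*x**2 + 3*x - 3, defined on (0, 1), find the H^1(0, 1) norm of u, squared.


||u||_{H^1}^2 = 107/15

The H^1 norm (squared) on an interval (0, L) is
  ||u||_{H^1}^2 = ∫_0^L u(x)^2 dx + ∫_0^L u'(x)^2 dx.
Compute u'(x) = 3 - 4*x.
Then u(x)^2 = 4*x**4 - 12*x**3 + 21*x**2 - 18*x + 9 and u'(x)^2 = 16*x**2 - 24*x + 9.
Integrate each monomial from 0 to 1 using ∫_0^1 c·x^n dx = c·1^(n+1)/(n+1):
  ∫_0^1 u(x)^2 dx = ∫_0^1 (4*x^4 - 12*x^3 + 21*x^2 - 18*x + 9) dx. Term by term:
    ∫_0^1 4*x^4 dx = 4/5;  ∫_0^1 -12*x^3 dx = -3;  ∫_0^1 21*x^2 dx = 7;
    ∫_0^1 -18*x dx = -9;  ∫_0^1 9 dx = 9.
  Sum: 4/5 − 3 + 7 − 9 + 9 = 24/5.
  ∫_0^1 u'(x)^2 dx = ∫_0^1 (16*x^2 - 24*x + 9) dx. Term by term:
    ∫_0^1 16*x^2 dx = 16/3;  ∫_0^1 -24*x dx = -12;  ∫_0^1 9 dx = 9.
  Sum: 16/3 − 12 + 9 = 7/3.
Adding: ||u||_{H^1}^2 = 24/5 + 7/3 = 107/15.


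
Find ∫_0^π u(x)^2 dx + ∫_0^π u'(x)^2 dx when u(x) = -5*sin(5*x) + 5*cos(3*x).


||u||_{H^1(0,π)}^2 = 450*π

u'(x) = -15*sin(3*x) - 25*cos(5*x).
Expand u² and (u')² and integrate term by term on (0, π), using: for integers n ≥ 1, ∫_0^π sin²(nx) dx = ∫_0^π cos²(nx) dx = π/2; for n ≠ n', ∫_0^π sin(nx)sin(n'x) dx = ∫_0^π cos(nx)cos(n'x) dx = 0; and by product-to-sum, ∫_0^π sin(nx)cos(n'x) dx = ½∫_0^π [sin((n+n')x) + sin((n−n')x)] dx, which is 0 when n+n' is even and 2n/(n²−n'²) when n+n' is odd (it need not vanish on (0, π)).
  u² squared terms: (-5)²·∫sin(5x)² dx = 25·π/2 = 25*π/2;  (5)²·∫cos(3x)² dx = 25·π/2 = 25*π/2.
  u² cross terms: 2·(-5)·(5)·∫sin(5x)·cos(3x) dx = -50·(0) = 0.
  So ∫_0^π u² dx = 25*π/2 + 25*π/2 + 0 = 25*π.
  (u')² squared terms: (-25)²·∫cos(5x)² dx = 625·π/2 = 625*π/2;  (-15)²·∫sin(3x)² dx = 225·π/2 = 225*π/2.
  (u')² cross terms: 2·(-25)·(-15)·∫cos(5x)·sin(3x) dx = 750·(0) = 0.
  So ∫_0^π (u')² dx = 625*π/2 + 225*π/2 + 0 = 425*π.
||u||_{H^1}^2 = (25*π) + (425*π) = 450*π.


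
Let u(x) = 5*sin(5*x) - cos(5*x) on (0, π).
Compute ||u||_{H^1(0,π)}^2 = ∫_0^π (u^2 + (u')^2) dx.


||u||_{H^1(0,π)}^2 = 338*π

u'(x) = 5*sin(5*x) + 25*cos(5*x).
Expand u² and (u')² and integrate term by term on (0, π), using: for integers n ≥ 1, ∫_0^π sin²(nx) dx = ∫_0^π cos²(nx) dx = π/2; for n ≠ n', ∫_0^π sin(nx)sin(n'x) dx = ∫_0^π cos(nx)cos(n'x) dx = 0; and by product-to-sum, ∫_0^π sin(nx)cos(n'x) dx = ½∫_0^π [sin((n+n')x) + sin((n−n')x)] dx, which is 0 when n+n' is even and 2n/(n²−n'²) when n+n' is odd (it need not vanish on (0, π)).
  u² squared terms: (-1)²·∫cos(5x)² dx = 1·π/2 = π/2;  (5)²·∫sin(5x)² dx = 25·π/2 = 25*π/2.
  u² cross terms: 2·(-1)·(5)·∫cos(5x)·sin(5x) dx = -10·(0) = 0.
  So ∫_0^π u² dx = π/2 + 25*π/2 + 0 = 13*π.
  (u')² squared terms: (5)²·∫sin(5x)² dx = 25·π/2 = 25*π/2;  (25)²·∫cos(5x)² dx = 625·π/2 = 625*π/2.
  (u')² cross terms: 2·(5)·(25)·∫sin(5x)·cos(5x) dx = 250·(0) = 0.
  So ∫_0^π (u')² dx = 25*π/2 + 625*π/2 + 0 = 325*π.
||u||_{H^1}^2 = (13*π) + (325*π) = 338*π.


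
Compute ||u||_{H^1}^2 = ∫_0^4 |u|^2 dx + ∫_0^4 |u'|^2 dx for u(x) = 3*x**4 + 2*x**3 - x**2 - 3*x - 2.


||u||_{H^1}^2 = 5337452/7

The H^1 norm (squared) on an interval (0, L) is
  ||u||_{H^1}^2 = ∫_0^L u(x)^2 dx + ∫_0^L u'(x)^2 dx.
Compute u'(x) = 12*x**3 + 6*x**2 - 2*x - 3.
Then u(x)^2 = 9*x**8 + 12*x**7 - 2*x**6 - 22*x**5 - 23*x**4 - 2*x**3 + 13*x**2 + 12*x + 4 and u'(x)^2 = 144*x**6 + 144*x**5 - 12*x**4 - 96*x**3 - 32*x**2 + 12*x + 9.
Integrate each monomial from 0 to 4 using ∫_0^4 c·x^n dx = c·4^(n+1)/(n+1):
  ∫_0^4 u(x)^2 dx = ∫_0^4 (9*x^8 + 12*x^7 - 2*x^6 - 22*x^5 - 23*x^4 - 2*x^3 + 13*x^2 + 12*x + 4) dx. Term by term:
    ∫_0^4 9*x^8 dx = 262144;  ∫_0^4 12*x^7 dx = 98304;  ∫_0^4 -2*x^6 dx = -32768/7;
    ∫_0^4 -22*x^5 dx = -45056/3;  ∫_0^4 -23*x^4 dx = -23552/5;  ∫_0^4 -2*x^3 dx = -128;
    ∫_0^4 13*x^2 dx = 832/3;  ∫_0^4 12*x dx = 96;  ∫_0^4 4 dx = 16.
  Sum: 262144 + 98304 − 32768/7 − 45056/3 − 23552/5 − 128 + 832/3 + 96 + 16 = 35311408/105.
  ∫_0^4 u'(x)^2 dx = ∫_0^4 (144*x^6 + 144*x^5 - 12*x^4 - 96*x^3 - 32*x^2 + 12*x + 9) dx. Term by term:
    ∫_0^4 144*x^6 dx = 2359296/7;  ∫_0^4 144*x^5 dx = 98304;  ∫_0^4 -12*x^4 dx = -12288/5;
    ∫_0^4 -96*x^3 dx = -6144;  ∫_0^4 -32*x^2 dx = -2048/3;  ∫_0^4 12*x dx = 96;
    ∫_0^4 9 dx = 36.
  Sum: 2359296/7 + 98304 − 12288/5 − 6144 − 2048/3 + 96 + 36 = 44750372/105.
Adding: ||u||_{H^1}^2 = 35311408/105 + 44750372/105 = 5337452/7.


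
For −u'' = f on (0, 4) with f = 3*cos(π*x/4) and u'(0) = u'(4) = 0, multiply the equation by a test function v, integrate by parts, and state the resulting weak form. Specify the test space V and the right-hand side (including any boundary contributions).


V = H^1(0, 4) (no boundary constraint on v; u is determined up to an additive constant); weak form: ∫_0^4 u'v' dx = ∫_0^4 (3*cos(π*x/4)) v dx for all v ∈ V.

Multiply both sides by a test function v and integrate from 0 to 4:
  ∫_0^4 −u''(x) v(x) dx = ∫_0^4 f(x) v(x) dx.
Integrate the LHS by parts once:
  ∫_0^4 −u'' v dx = −[u'(x) v(x)]_0^4 + ∫_0^4 u'(x) v'(x) dx.
Thus ∫_0^4 u'(x) v'(x) dx = ∫_0^4 f(x) v(x) dx + [u'(x) v(x)]_0^4.
Choose V so that boundary terms are either known or forced to vanish.
u has homogeneous Neumann: u'(0) = u'(4) = 0. So [u' v]_0^4 = 0·v(4) − 0·v(0) = 0 for any v; take V = H^1(0, 4).
Weak formulation: find u (satisfying any essential BC) such that ∫_0^4 u'(x) v'(x) dx = ∫_0^4 f v dx for all v ∈ V (homogeneous Neumann, so boundary terms vanish).
Substituting f(x) = 3*cos(π*x/4), the right-hand side is ∫_0^4 (3*cos(π*x/4)) v dx.
Compatibility check (pure Neumann): taking v ≡ 1 ∈ V gives 0 = ∫_0^4 f dx + (0) − (0), i.e. ∫_0^4 f dx must equal u'(0) − u'(4) = 0. Indeed ∫_0^4 (3*cos(π*x/4)) dx = 0, so the data are compatible. The solution is then unique only up to an additive constant (fix it e.g. by requiring ∫_0^4 u dx = 0).


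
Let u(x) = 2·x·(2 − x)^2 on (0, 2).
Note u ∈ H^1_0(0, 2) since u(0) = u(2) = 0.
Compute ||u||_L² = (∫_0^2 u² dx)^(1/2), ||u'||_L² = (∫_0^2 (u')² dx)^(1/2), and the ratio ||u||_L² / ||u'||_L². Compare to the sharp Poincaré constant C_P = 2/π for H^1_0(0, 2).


||u||_L² / ||u'||_L² = sqrt(14)/7 < C_P = 2/π.

u(x) = 2·x·(2 − x)^2, so u'(x) = 2*(x - 2)*(3*x - 2).
u(x) = 2·x·(2 − x)^2 vanishes at x = 0 and x = 2, so u ∈ H^1_0(0, 2). Differentiate via the product rule and integrate the resulting polynomials term by term.
  ∫_0^2 u² dx = ∫_0^2 (4*x^6 - 32*x^5 + 96*x^4 - 128*x^3 + 64*x^2) dx. Term by term:
    ∫_0^2 4*x^6 dx = 512/7;  ∫_0^2 -32*x^5 dx = -1024/3;  ∫_0^2 96*x^4 dx = 3072/5;
    ∫_0^2 -128*x^3 dx = -512;  ∫_0^2 64*x^2 dx = 512/3.
  Sum: 512/7 − 1024/3 + 3072/5 − 512 + 512/3 = 512/105.
  ∫_0^2 (u')² dx = ∫_0^2 (36*x^4 - 192*x^3 + 352*x^2 - 256*x + 64) dx. Term by term:
    ∫_0^2 36*x^4 dx = 1152/5;  ∫_0^2 -192*x^3 dx = -768;  ∫_0^2 352*x^2 dx = 2816/3;
    ∫_0^2 -256*x dx = -512;  ∫_0^2 64 dx = 128.
  Sum: 1152/5 − 768 + 2816/3 − 512 + 128 = 256/15.
∫_0^2 u² dx = 512/105, so ||u||_L² = 16*sqrt(210)/105.
∫_0^2 (u')² dx = 256/15, so ||u'||_L² = 16*sqrt(15)/15.
Ratio ||u||_L² / ||u'||_L² = sqrt(14)/7.
Sharp Poincaré constant on H^1_0(0, 2) is C_P = L/π = 2/π, achieved by sin(π/2·x).
A polynomial bump cannot attain the sharp Poincaré constant (only the first sine eigenfunction does), so the ratio is strictly less than C_P, consistent with ||u||_L² ≤ C_P ||u'||_L².


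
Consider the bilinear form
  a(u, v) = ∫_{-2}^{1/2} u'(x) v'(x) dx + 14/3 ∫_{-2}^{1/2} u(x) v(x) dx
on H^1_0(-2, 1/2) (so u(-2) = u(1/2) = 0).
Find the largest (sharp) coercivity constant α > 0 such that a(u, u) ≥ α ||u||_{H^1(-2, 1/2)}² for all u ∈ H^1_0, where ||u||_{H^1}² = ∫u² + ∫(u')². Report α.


α = 1

Coercivity of a(·,·) on H^1_0(-2, 1/2) means a(u, u) ≥ α ||u||_{H^1}² for every u ∈ H^1_0.
The interval has length L = 5/2, and Poincaré/coercivity depend only on L. Here a(u, u) = ∫(u')² + (14/3)·∫u².
Here c = 14/3 ≥ 1, so a(u,u) = ∫(u')² + c∫u² ≥ ∫(u')² + ∫u² = ||u||_{H^1}², i.e. α = 1 works. No larger α is possible: a(u,u) ≥ α||u||_{H^1}² means (1−α)∫(u')² ≥ (α−c)∫u², and for the modes u_n = sin(nπ(x−x₀)/L) (x₀ the left endpoint) one has ∫u_n²/∫(u_n')² = (L/(nπ))² → 0, so a(u_n,u_n)/||u_n||_{H^1}² → 1. Hence the optimal constant is α = 1.
Therefore α = 1.


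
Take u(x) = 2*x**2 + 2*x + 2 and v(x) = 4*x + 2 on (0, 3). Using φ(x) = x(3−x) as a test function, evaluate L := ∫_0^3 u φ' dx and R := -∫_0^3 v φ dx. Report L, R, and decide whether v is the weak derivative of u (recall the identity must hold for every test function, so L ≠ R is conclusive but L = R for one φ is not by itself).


LHS = -36, RHS = -36. Yes, v = u' weakly.

u(x) = 2*x**2 + 2*x + 2, classical derivative u'(x) = 4*x + 2.
φ(x) = x(3−x), so φ'(x) = 3 - 2*x.
Note φ(0) = φ(3) = 0, so the boundary term u·φ vanishes.
LHS = ∫_0^3 u(x) φ'(x) dx = ∫_0^3 (-4*x^3 + 2*x^2 + 2*x + 6) dx. Term by term:
  ∫_0^3 -4*x^3 dx = -81;  ∫_0^3 2*x^2 dx = 18;  ∫_0^3 2*x dx = 9;
  ∫_0^3 6 dx = 18.
Sum: -81 + 18 + 9 + 18 = -36.
So LHS = -36.
∫_0^3 v(x) φ(x) dx = ∫_0^3 (-4*x^3 + 10*x^2 + 6*x) dx. Term by term:
  ∫_0^3 -4*x^3 dx = -81;  ∫_0^3 10*x^2 dx = 90;  ∫_0^3 6*x dx = 27.
Sum: -81 + 90 + 27 = 36.
So RHS = -∫_0^3 v(x) φ(x) dx = -36.
LHS = RHS, so the identity holds for this test φ.
Moreover u is smooth here and v(x) = u'(x) = 4*x + 2 pointwise, so the identity holds for every test function. Hence v is the weak derivative of u.


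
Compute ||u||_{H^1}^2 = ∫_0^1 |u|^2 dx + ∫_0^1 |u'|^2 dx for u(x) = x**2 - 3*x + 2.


||u||_{H^1}^2 = 161/30

The H^1 norm (squared) on an interval (0, L) is
  ||u||_{H^1}^2 = ∫_0^L u(x)^2 dx + ∫_0^L u'(x)^2 dx.
Compute u'(x) = 2*x - 3.
Then u(x)^2 = x**4 - 6*x**3 + 13*x**2 - 12*x + 4 and u'(x)^2 = 4*x**2 - 12*x + 9.
Integrate each monomial from 0 to 1 using ∫_0^1 c·x^n dx = c·1^(n+1)/(n+1):
  ∫_0^1 u(x)^2 dx = ∫_0^1 (x^4 - 6*x^3 + 13*x^2 - 12*x + 4) dx. Term by term:
    ∫_0^1 x^4 dx = 1/5;  ∫_0^1 -6*x^3 dx = -3/2;  ∫_0^1 13*x^2 dx = 13/3;
    ∫_0^1 -12*x dx = -6;  ∫_0^1 4 dx = 4.
  Sum: 1/5 − 3/2 + 13/3 − 6 + 4 = 31/30.
  ∫_0^1 u'(x)^2 dx = ∫_0^1 (4*x^2 - 12*x + 9) dx. Term by term:
    ∫_0^1 4*x^2 dx = 4/3;  ∫_0^1 -12*x dx = -6;  ∫_0^1 9 dx = 9.
  Sum: 4/3 − 6 + 9 = 13/3.
Adding: ||u||_{H^1}^2 = 31/30 + 13/3 = 161/30.


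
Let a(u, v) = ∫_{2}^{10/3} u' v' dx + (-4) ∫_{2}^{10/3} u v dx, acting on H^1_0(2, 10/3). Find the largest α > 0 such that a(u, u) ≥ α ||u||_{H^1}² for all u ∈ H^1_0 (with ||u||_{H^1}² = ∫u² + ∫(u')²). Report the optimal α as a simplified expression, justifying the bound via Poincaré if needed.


α = (-64 + 9*π^2)/(16 + 9*π^2)

Coercivity of a(·,·) on H^1_0(2, 10/3) means a(u, u) ≥ α ||u||_{H^1}² for every u ∈ H^1_0.
The interval has length L = 4/3, and Poincaré/coercivity depend only on L. Here a(u, u) = ∫(u')² + (-4)·∫u².
Here c = -4 < 0 with |c| < (π/L)² = 9*π^2/16, so coercivity still holds. The condition a(u,u) ≥ α||u||_{H^1}² reads (1−α)∫(u')² ≥ (α−c)∫u². Any admissible α is ≤ 1 (rapidly oscillating u have ∫u²/∫(u')² → 0), and α = 1 would force 0 ≥ (1−c)∫u², impossible since c < 1; so 1−α > 0. By the sharp Poincaré inequality on H^1_0 of an interval of length L, ∫(u')² ≥ (π/L)²∫u² with equality for the first sine mode sin(π(x−x₀)/L) (x₀ the left endpoint), so the inequality holds for all u iff (1−α)(π/L)² ≥ α − c, i.e. α ≤ ((π/L)² + c)/((π/L)² + 1) = (1 + c(L/π)²)/(1 + (L/π)²). (Direct route, valid since c ≤ 0: Poincaré gives c∫u² ≥ c(L/π)²∫(u')², so a(u,u) ≥ (1 + c(L/π)²)∫(u')², while ||u||_{H^1}² ≤ (1 + (L/π)²)∫(u')²; dividing yields the same α.) With (π/L)² = 9*π^2/16 and c = -4, the largest admissible constant is α = ((π/L)² + c)/((π/L)² + 1).
Simplifying, α = (-64 + 9*π^2)/(16 + 9*π^2).


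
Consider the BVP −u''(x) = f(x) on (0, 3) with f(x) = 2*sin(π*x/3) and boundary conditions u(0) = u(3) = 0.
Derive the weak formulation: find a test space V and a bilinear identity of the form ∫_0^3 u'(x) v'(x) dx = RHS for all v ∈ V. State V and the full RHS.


V = H^1_0(0, 3) (so v(0) = v(3) = 0); weak form: ∫_0^3 u'v' dx = ∫_0^3 (2*sin(π*x/3)) v dx for all v ∈ V.

Multiply both sides by a test function v and integrate from 0 to 3:
  ∫_0^3 −u''(x) v(x) dx = ∫_0^3 f(x) v(x) dx.
Integrate the LHS by parts once:
  ∫_0^3 −u'' v dx = −[u'(x) v(x)]_0^3 + ∫_0^3 u'(x) v'(x) dx.
Thus ∫_0^3 u'(x) v'(x) dx = ∫_0^3 f(x) v(x) dx + [u'(x) v(x)]_0^3.
Choose V so that boundary terms are either known or forced to vanish.
u is Dirichlet: u(0) = u(3) = 0. Let V = H^1_0(0, 3); then v(0) = v(3) = 0, and [u' v]_0^3 = 0.
Weak formulation: find u (satisfying any essential BC) such that ∫_0^3 u'(x) v'(x) dx = ∫_0^3 f v dx for all v ∈ V.
Substituting f(x) = 2*sin(π*x/3), the right-hand side is ∫_0^3 (2*sin(π*x/3)) v dx.


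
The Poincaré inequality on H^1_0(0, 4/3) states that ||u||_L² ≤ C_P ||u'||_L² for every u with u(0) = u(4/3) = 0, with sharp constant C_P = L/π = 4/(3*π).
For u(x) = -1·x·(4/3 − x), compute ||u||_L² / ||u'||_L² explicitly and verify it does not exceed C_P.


||u||_L² / ||u'||_L² = 2*sqrt(10)/15 < C_P = 4/(3*π).

u(x) = -1·x·(4/3 − x), so u'(x) = 2*x - 4/3.
u(x) = -1·x·(4/3 − x) vanishes at x = 0 and x = 4/3, so u ∈ H^1_0(0, 4/3). Differentiate via the product rule and integrate the resulting polynomials term by term.
  ∫_0^4/3 u² dx = ∫_0^4/3 (x^4 - 8*x^3/3 + 16*x^2/9) dx. Term by term:
    ∫_0^4/3 x^4 dx = 1024/1215;  ∫_0^4/3 -8*x^3/3 dx = -512/243;  ∫_0^4/3 16*x^2/9 dx = 1024/729.
  Sum: 1024/1215 − 512/243 + 1024/729 = 512/3645.
  ∫_0^4/3 (u')² dx = ∫_0^4/3 (4*x^2 - 16*x/3 + 16/9) dx. Term by term:
    ∫_0^4/3 4*x^2 dx = 256/81;  ∫_0^4/3 -16*x/3 dx = -128/27;  ∫_0^4/3 16/9 dx = 64/27.
  Sum: 256/81 − 128/27 + 64/27 = 64/81.
∫_0^4/3 u² dx = 512/3645, so ||u||_L² = 16*sqrt(10)/135.
∫_0^4/3 (u')² dx = 64/81, so ||u'||_L² = 8/9.
Ratio ||u||_L² / ||u'||_L² = 2*sqrt(10)/15.
Sharp Poincaré constant on H^1_0(0, 4/3) is C_P = L/π = 4/(3*π), achieved by sin(3*π/4·x).
A polynomial bump cannot attain the sharp Poincaré constant (only the first sine eigenfunction does), so the ratio is strictly less than C_P, consistent with ||u||_L² ≤ C_P ||u'||_L².


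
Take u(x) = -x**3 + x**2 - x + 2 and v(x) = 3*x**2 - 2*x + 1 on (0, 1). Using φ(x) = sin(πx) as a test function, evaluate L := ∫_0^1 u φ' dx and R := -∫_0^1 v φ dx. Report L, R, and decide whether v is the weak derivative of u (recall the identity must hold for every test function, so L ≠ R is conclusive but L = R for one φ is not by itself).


LHS = -12/π^3 + 3/π, RHS = -3/π + 12/π^3. No, v is not the weak derivative of u.

u(x) = -x**3 + x**2 - x + 2, classical derivative u'(x) = -3*x**2 + 2*x - 1.
φ(x) = sin(πx), so φ'(x) = π*cos(π*x).
Note φ(0) = φ(1) = 0, so the boundary term u·φ vanishes.
LHS = ∫_0^1 u(x) φ'(x) dx = ∫_0^1 (-π*x^3*cos(π*x) + π*x^2*cos(π*x) - π*x*cos(π*x) + 2*π*cos(π*x)) dx. Term by term:
  ∫_0^1 2*π*cos(π*x) dx = 0;  ∫_0^1 π*x^2*cos(π*x) dx = -2/π;  ∫_0^1 -π*x*cos(π*x) dx = 2/π;
  ∫_0^1 -π*x^3*cos(π*x) dx = -12/π^3 + 3/π.
Sum: 0 − 2/π + 2/π + -12/π^3 + 3/π = -12/π^3 + 3/π.
So LHS = -12/π^3 + 3/π.
∫_0^1 v(x) φ(x) dx = ∫_0^1 (3*x^2*sin(π*x) - 2*x*sin(π*x) + sin(π*x)) dx. Term by term:
  ∫_0^1 -2*x*sin(π*x) dx = -2/π;  ∫_0^1 3*x^2*sin(π*x) dx = -12/π^3 + 3/π;  ∫_0^1 sin(π*x) dx = 2/π.
Sum: -2/π + -12/π^3 + 3/π + 2/π = -12/π^3 + 3/π.
So RHS = -∫_0^1 v(x) φ(x) dx = -3/π + 12/π^3.
LHS − RHS = -24/π^3 + 6/π ≠ 0, so the identity fails.
(For a valid weak derivative the identity must hold for EVERY test function, in particular this one. The failure shows v is NOT the weak derivative of u.)
Correct weak derivative would be u'(x) = -3*x**2 + 2*x - 1.


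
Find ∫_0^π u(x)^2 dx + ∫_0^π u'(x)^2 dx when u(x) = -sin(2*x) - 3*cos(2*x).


||u||_{H^1(0,π)}^2 = 25*π

u'(x) = 6*sin(2*x) - 2*cos(2*x).
Expand u² and (u')² and integrate term by term on (0, π), using: for integers n ≥ 1, ∫_0^π sin²(nx) dx = ∫_0^π cos²(nx) dx = π/2; for n ≠ n', ∫_0^π sin(nx)sin(n'x) dx = ∫_0^π cos(nx)cos(n'x) dx = 0; and by product-to-sum, ∫_0^π sin(nx)cos(n'x) dx = ½∫_0^π [sin((n+n')x) + sin((n−n')x)] dx, which is 0 when n+n' is even and 2n/(n²−n'²) when n+n' is odd (it need not vanish on (0, π)).
  u² squared terms: (-1)²·∫sin(2x)² dx = 1·π/2 = π/2;  (-3)²·∫cos(2x)² dx = 9·π/2 = 9*π/2.
  u² cross terms: 2·(-1)·(-3)·∫sin(2x)·cos(2x) dx = 6·(0) = 0.
  So ∫_0^π u² dx = π/2 + 9*π/2 + 0 = 5*π.
  (u')² squared terms: (-2)²·∫cos(2x)² dx = 4·π/2 = 2*π;  (6)²·∫sin(2x)² dx = 36·π/2 = 18*π.
  (u')² cross terms: 2·(-2)·(6)·∫cos(2x)·sin(2x) dx = -24·(0) = 0.
  So ∫_0^π (u')² dx = 2*π + 18*π + 0 = 20*π.
||u||_{H^1}^2 = (5*π) + (20*π) = 25*π.


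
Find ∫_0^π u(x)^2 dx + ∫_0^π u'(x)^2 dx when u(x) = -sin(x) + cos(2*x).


||u||_{H^1(0,π)}^2 = 20/3 + 7*π/2

u'(x) = -2*sin(2*x) - cos(x).
Expand u² and (u')² and integrate term by term on (0, π), using: for integers n ≥ 1, ∫_0^π sin²(nx) dx = ∫_0^π cos²(nx) dx = π/2; for n ≠ n', ∫_0^π sin(nx)sin(n'x) dx = ∫_0^π cos(nx)cos(n'x) dx = 0; and by product-to-sum, ∫_0^π sin(nx)cos(n'x) dx = ½∫_0^π [sin((n+n')x) + sin((n−n')x)] dx, which is 0 when n+n' is even and 2n/(n²−n'²) when n+n' is odd (it need not vanish on (0, π)).
  u² squared terms: (-1)²·∫sin(x)² dx = 1·π/2 = π/2;  (1)²·∫cos(2x)² dx = 1·π/2 = π/2.
  u² cross terms: 2·(-1)·(1)·∫sin(x)·cos(2x) dx = -2·(-2/3) = 4/3.
  So ∫_0^π u² dx = π/2 + π/2 + 4/3 = 4/3 + π.
  (u')² squared terms: (-1)²·∫cos(x)² dx = 1·π/2 = π/2;  (-2)²·∫sin(2x)² dx = 4·π/2 = 2*π.
  (u')² cross terms: 2·(-1)·(-2)·∫cos(x)·sin(2x) dx = 4·(4/3) = 16/3.
  So ∫_0^π (u')² dx = π/2 + 2*π + 16/3 = 16/3 + 5*π/2.
||u||_{H^1}^2 = (4/3 + π) + (16/3 + 5*π/2) = 20/3 + 7*π/2.


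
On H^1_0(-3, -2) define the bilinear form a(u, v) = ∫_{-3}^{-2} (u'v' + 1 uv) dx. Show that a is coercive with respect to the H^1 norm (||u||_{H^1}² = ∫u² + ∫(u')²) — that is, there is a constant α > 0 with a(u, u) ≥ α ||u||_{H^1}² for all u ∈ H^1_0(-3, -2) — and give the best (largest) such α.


α = 1

Coercivity of a(·,·) on H^1_0(-3, -2) means a(u, u) ≥ α ||u||_{H^1}² for every u ∈ H^1_0.
The interval has length L = 1, and Poincaré/coercivity depend only on L. Here a(u, u) = ∫(u')² + (1)·∫u².
Here c = 1 ≥ 1, so a(u,u) = ∫(u')² + c∫u² ≥ ∫(u')² + ∫u² = ||u||_{H^1}², i.e. α = 1 works. No larger α is possible: a(u,u) ≥ α||u||_{H^1}² means (1−α)∫(u')² ≥ (α−c)∫u², and for the modes u_n = sin(nπ(x−x₀)/L) (x₀ the left endpoint) one has ∫u_n²/∫(u_n')² = (L/(nπ))² → 0, so a(u_n,u_n)/||u_n||_{H^1}² → 1. Hence the optimal constant is α = 1.
Therefore α = 1.


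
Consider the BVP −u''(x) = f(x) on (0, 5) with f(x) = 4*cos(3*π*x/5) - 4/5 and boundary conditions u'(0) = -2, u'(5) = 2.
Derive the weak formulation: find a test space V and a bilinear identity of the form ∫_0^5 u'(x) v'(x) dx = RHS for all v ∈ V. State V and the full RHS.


V = H^1(0, 5) (v unrestricted at boundary; u is determined up to an additive constant); weak form: ∫_0^5 u'v' dx = ∫_0^5 (4*cos(3*π*x/5) - 4/5) v dx + 2·v(5) + 2·v(0) for all v ∈ V.

Multiply both sides by a test function v and integrate from 0 to 5:
  ∫_0^5 −u''(x) v(x) dx = ∫_0^5 f(x) v(x) dx.
Integrate the LHS by parts once:
  ∫_0^5 −u'' v dx = −[u'(x) v(x)]_0^5 + ∫_0^5 u'(x) v'(x) dx.
Thus ∫_0^5 u'(x) v'(x) dx = ∫_0^5 f(x) v(x) dx + [u'(x) v(x)]_0^5.
Choose V so that boundary terms are either known or forced to vanish.
u has inhomogeneous Neumann u'(0) = -2, u'(5) = 2. [u' v]_0^5 = (2)·v(5) − (-2)·v(0) = 2·v(5) + 2·v(0). Take V = H^1(0, 5); boundary term becomes part of RHS.
Weak formulation: find u (satisfying any essential BC) such that ∫_0^5 u'(x) v'(x) dx = ∫_0^5 f v dx + 2·v(5) + 2·v(0) for all v ∈ V (Neumann data are natural BCs: they enter the RHS as boundary terms).
Substituting f(x) = 4*cos(3*π*x/5) - 4/5, the right-hand side is ∫_0^5 (4*cos(3*π*x/5) - 4/5) v dx + 2·v(5) + 2·v(0).
Compatibility check (pure Neumann): taking v ≡ 1 ∈ V gives 0 = ∫_0^5 f dx + (2) − (-2), i.e. ∫_0^5 f dx must equal u'(0) − u'(5) = -4. Indeed ∫_0^5 (4*cos(3*π*x/5) - 4/5) dx = -4, so the data are compatible. The solution is then unique only up to an additive constant (fix it e.g. by requiring ∫_0^5 u dx = 0).


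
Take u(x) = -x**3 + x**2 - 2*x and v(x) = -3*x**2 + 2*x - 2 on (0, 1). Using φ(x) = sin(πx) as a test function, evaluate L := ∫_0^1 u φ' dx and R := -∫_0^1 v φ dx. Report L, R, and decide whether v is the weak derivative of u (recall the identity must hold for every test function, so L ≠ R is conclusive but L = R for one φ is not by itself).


LHS = -12/π^3 + 5/π, RHS = -12/π^3 + 5/π. Yes, v = u' weakly.

u(x) = -x**3 + x**2 - 2*x, classical derivative u'(x) = -3*x**2 + 2*x - 2.
φ(x) = sin(πx), so φ'(x) = π*cos(π*x).
Note φ(0) = φ(1) = 0, so the boundary term u·φ vanishes.
LHS = ∫_0^1 u(x) φ'(x) dx = ∫_0^1 (-π*x^3*cos(π*x) + π*x^2*cos(π*x) - 2*π*x*cos(π*x)) dx. Term by term:
  ∫_0^1 π*x^2*cos(π*x) dx = -2/π;  ∫_0^1 -π*x^3*cos(π*x) dx = -12/π^3 + 3/π;  ∫_0^1 -2*π*x*cos(π*x) dx = 4/π.
Sum: -2/π + -12/π^3 + 3/π + 4/π = -12/π^3 + 5/π.
So LHS = -12/π^3 + 5/π.
∫_0^1 v(x) φ(x) dx = ∫_0^1 (-3*x^2*sin(π*x) + 2*x*sin(π*x) - 2*sin(π*x)) dx. Term by term:
  ∫_0^1 -2*sin(π*x) dx = -4/π;  ∫_0^1 -3*x^2*sin(π*x) dx = -3/π + 12/π^3;  ∫_0^1 2*x*sin(π*x) dx = 2/π.
Sum: -4/π + -3/π + 12/π^3 + 2/π = -5/π + 12/π^3.
So RHS = -∫_0^1 v(x) φ(x) dx = -12/π^3 + 5/π.
LHS = RHS, so the identity holds for this test φ.
Moreover u is smooth here and v(x) = u'(x) = -3*x**2 + 2*x - 2 pointwise, so the identity holds for every test function. Hence v is the weak derivative of u.


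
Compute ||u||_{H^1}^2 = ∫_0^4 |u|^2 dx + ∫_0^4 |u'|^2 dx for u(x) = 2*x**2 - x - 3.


||u||_{H^1}^2 = 10408/15

The H^1 norm (squared) on an interval (0, L) is
  ||u||_{H^1}^2 = ∫_0^L u(x)^2 dx + ∫_0^L u'(x)^2 dx.
Compute u'(x) = 4*x - 1.
Then u(x)^2 = 4*x**4 - 4*x**3 - 11*x**2 + 6*x + 9 and u'(x)^2 = 16*x**2 - 8*x + 1.
Integrate each monomial from 0 to 4 using ∫_0^4 c·x^n dx = c·4^(n+1)/(n+1):
  ∫_0^4 u(x)^2 dx = ∫_0^4 (4*x^4 - 4*x^3 - 11*x^2 + 6*x + 9) dx. Term by term:
    ∫_0^4 4*x^4 dx = 4096/5;  ∫_0^4 -4*x^3 dx = -256;  ∫_0^4 -11*x^2 dx = -704/3;
    ∫_0^4 6*x dx = 48;  ∫_0^4 9 dx = 36.
  Sum: 4096/5 − 256 − 704/3 + 48 + 36 = 6188/15.
  ∫_0^4 u'(x)^2 dx = ∫_0^4 (16*x^2 - 8*x + 1) dx. Term by term:
    ∫_0^4 16*x^2 dx = 1024/3;  ∫_0^4 -8*x dx = -64;  ∫_0^4 1 dx = 4.
  Sum: 1024/3 − 64 + 4 = 844/3.
Adding: ||u||_{H^1}^2 = 6188/15 + 844/3 = 10408/15.


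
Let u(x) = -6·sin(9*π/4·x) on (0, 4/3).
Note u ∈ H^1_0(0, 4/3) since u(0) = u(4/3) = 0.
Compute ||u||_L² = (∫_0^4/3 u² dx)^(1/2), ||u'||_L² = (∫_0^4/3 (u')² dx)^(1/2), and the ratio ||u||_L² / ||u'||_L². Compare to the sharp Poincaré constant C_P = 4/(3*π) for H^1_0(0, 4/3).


||u||_L² / ||u'||_L² = 4/(9*π) < C_P = 4/(3*π).

u(x) = -6·sin(9*π/4·x), so u'(x) = -27*π*cos(9*π*x/4)/2.
Writing u(x) = A·sin(kπx/L) with A = -6 and k = 3, use ∫_0^L sin²(kπx/L) dx = L/2 and ∫_0^L cos²(kπx/L) dx = L/2.
u² = 36·sin²(9*π/4·x) and (u')² = 729*π^2/4·cos²(9*π/4·x), and each of sin², cos² integrates to L/2 = 2/3 over (0, 4/3).
∫_0^4/3 u² dx = 24, so ||u||_L² = 2*sqrt(6).
∫_0^4/3 (u')² dx = 243*π^2/2, so ||u'||_L² = 9*sqrt(6)*π/2.
Ratio ||u||_L² / ||u'||_L² = 4/(9*π).
Sharp Poincaré constant on H^1_0(0, 4/3) is C_P = L/π = 4/(3*π), achieved by sin(3*π/4·x).
This is the k = 3 harmonic; the ratio L/(kπ) is strictly less than C_P = L/π, consistent with the sharp inequality ||u||_L² ≤ C_P ||u'||_L².


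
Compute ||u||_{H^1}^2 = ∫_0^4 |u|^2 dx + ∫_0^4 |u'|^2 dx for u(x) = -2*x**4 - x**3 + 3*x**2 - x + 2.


||u||_{H^1}^2 = 90301532/315

The H^1 norm (squared) on an interval (0, L) is
  ||u||_{H^1}^2 = ∫_0^L u(x)^2 dx + ∫_0^L u'(x)^2 dx.
Compute u'(x) = -8*x**3 - 3*x**2 + 6*x - 1.
Then u(x)^2 = 4*x**8 + 4*x**7 - 11*x**6 - 2*x**5 + 3*x**4 - 10*x**3 + 13*x**2 - 4*x + 4 and u'(x)^2 = 64*x**6 + 48*x**5 - 87*x**4 - 20*x**3 + 42*x**2 - 12*x + 1.
Integrate each monomial from 0 to 4 using ∫_0^4 c·x^n dx = c·4^(n+1)/(n+1):
  ∫_0^4 u(x)^2 dx = ∫_0^4 (4*x^8 + 4*x^7 - 11*x^6 - 2*x^5 + 3*x^4 - 10*x^3 + 13*x^2 - 4*x + 4) dx. Term by term:
    ∫_0^4 4*x^8 dx = 1048576/9;  ∫_0^4 4*x^7 dx = 32768;  ∫_0^4 -11*x^6 dx = -180224/7;
    ∫_0^4 -2*x^5 dx = -4096/3;  ∫_0^4 3*x^4 dx = 3072/5;  ∫_0^4 -10*x^3 dx = -640;
    ∫_0^4 13*x^2 dx = 832/3;  ∫_0^4 -4*x dx = -32;  ∫_0^4 4 dx = 16.
  Sum: 1048576/9 + 32768 − 180224/7 − 4096/3 + 3072/5 − 640 + 832/3 − 32 + 16 = 38556176/315.
  ∫_0^4 u'(x)^2 dx = ∫_0^4 (64*x^6 + 48*x^5 - 87*x^4 - 20*x^3 + 42*x^2 - 12*x + 1) dx. Term by term:
    ∫_0^4 64*x^6 dx = 1048576/7;  ∫_0^4 48*x^5 dx = 32768;  ∫_0^4 -87*x^4 dx = -89088/5;
    ∫_0^4 -20*x^3 dx = -1280;  ∫_0^4 42*x^2 dx = 896;  ∫_0^4 -12*x dx = -96;
    ∫_0^4 1 dx = 4.
  Sum: 1048576/7 + 32768 − 89088/5 − 1280 + 896 − 96 + 4 = 5749484/35.
Adding: ||u||_{H^1}^2 = 38556176/315 + 5749484/35 = 90301532/315.


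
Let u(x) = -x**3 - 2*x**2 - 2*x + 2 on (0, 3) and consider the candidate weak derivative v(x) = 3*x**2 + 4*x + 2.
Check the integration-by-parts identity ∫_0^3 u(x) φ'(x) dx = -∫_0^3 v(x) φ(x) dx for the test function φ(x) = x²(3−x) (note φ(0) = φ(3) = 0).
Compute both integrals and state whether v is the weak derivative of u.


LHS = 135, RHS = -135. No, v is not the weak derivative of u.

u(x) = -x**3 - 2*x**2 - 2*x + 2, classical derivative u'(x) = -3*x**2 - 4*x - 2.
φ(x) = x²(3−x), so φ'(x) = 3*x*(2 - x).
Note φ(0) = φ(3) = 0, so the boundary term u·φ vanishes.
LHS = ∫_0^3 u(x) φ'(x) dx = ∫_0^3 (3*x^5 - 6*x^3 - 18*x^2 + 12*x) dx. Term by term:
  ∫_0^3 3*x^5 dx = 729/2;  ∫_0^3 -6*x^3 dx = -243/2;  ∫_0^3 -18*x^2 dx = -162;
  ∫_0^3 12*x dx = 54.
Sum: 729/2 − 243/2 − 162 + 54 = 135.
So LHS = 135.
∫_0^3 v(x) φ(x) dx = ∫_0^3 (-3*x^5 + 5*x^4 + 10*x^3 + 6*x^2) dx. Term by term:
  ∫_0^3 -3*x^5 dx = -729/2;  ∫_0^3 5*x^4 dx = 243;  ∫_0^3 10*x^3 dx = 405/2;
  ∫_0^3 6*x^2 dx = 54.
Sum: -729/2 + 243 + 405/2 + 54 = 135.
So RHS = -∫_0^3 v(x) φ(x) dx = -135.
LHS − RHS = 270 ≠ 0, so the identity fails.
(For a valid weak derivative the identity must hold for EVERY test function, in particular this one. The failure shows v is NOT the weak derivative of u.)
Correct weak derivative would be u'(x) = -3*x**2 - 4*x - 2.


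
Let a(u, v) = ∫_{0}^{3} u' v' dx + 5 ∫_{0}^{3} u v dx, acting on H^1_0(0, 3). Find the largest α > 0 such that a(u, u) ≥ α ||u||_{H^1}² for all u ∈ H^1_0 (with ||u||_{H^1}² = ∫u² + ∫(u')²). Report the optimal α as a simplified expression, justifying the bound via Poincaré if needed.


α = 1

Coercivity of a(·,·) on H^1_0(0, 3) means a(u, u) ≥ α ||u||_{H^1}² for every u ∈ H^1_0.
The interval has length L = 3, and Poincaré/coercivity depend only on L. Here a(u, u) = ∫(u')² + (5)·∫u².
Here c = 5 ≥ 1, so a(u,u) = ∫(u')² + c∫u² ≥ ∫(u')² + ∫u² = ||u||_{H^1}², i.e. α = 1 works. No larger α is possible: a(u,u) ≥ α||u||_{H^1}² means (1−α)∫(u')² ≥ (α−c)∫u², and for the modes u_n = sin(nπ(x−x₀)/L) (x₀ the left endpoint) one has ∫u_n²/∫(u_n')² = (L/(nπ))² → 0, so a(u_n,u_n)/||u_n||_{H^1}² → 1. Hence the optimal constant is α = 1.
Therefore α = 1.


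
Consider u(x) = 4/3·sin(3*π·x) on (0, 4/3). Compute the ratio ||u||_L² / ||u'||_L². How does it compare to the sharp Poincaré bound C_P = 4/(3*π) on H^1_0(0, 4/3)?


||u||_L² / ||u'||_L² = 1/(3*π) < C_P = 4/(3*π).

u(x) = 4/3·sin(3*π·x), so u'(x) = 4*π*cos(3*π*x).
Writing u(x) = A·sin(kπx/L) with A = 4/3 and k = 4, use ∫_0^L sin²(kπx/L) dx = L/2 and ∫_0^L cos²(kπx/L) dx = L/2.
u² = 16/9·sin²(3*π·x) and (u')² = 16*π^2·cos²(3*π·x), and each of sin², cos² integrates to L/2 = 2/3 over (0, 4/3).
∫_0^4/3 u² dx = 32/27, so ||u||_L² = 4*sqrt(6)/9.
∫_0^4/3 (u')² dx = 32*π^2/3, so ||u'||_L² = 4*sqrt(6)*π/3.
Ratio ||u||_L² / ||u'||_L² = 1/(3*π).
Sharp Poincaré constant on H^1_0(0, 4/3) is C_P = L/π = 4/(3*π), achieved by sin(3*π/4·x).
This is the k = 4 harmonic; the ratio L/(kπ) is strictly less than C_P = L/π, consistent with the sharp inequality ||u||_L² ≤ C_P ||u'||_L².


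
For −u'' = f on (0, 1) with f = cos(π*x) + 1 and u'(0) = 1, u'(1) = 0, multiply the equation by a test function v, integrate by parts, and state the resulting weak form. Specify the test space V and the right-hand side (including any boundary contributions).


V = H^1(0, 1) (v unrestricted at boundary; u is determined up to an additive constant); weak form: ∫_0^1 u'v' dx = ∫_0^1 (cos(π*x) + 1) v dx − v(0) for all v ∈ V.

Multiply both sides by a test function v and integrate from 0 to 1:
  ∫_0^1 −u''(x) v(x) dx = ∫_0^1 f(x) v(x) dx.
Integrate the LHS by parts once:
  ∫_0^1 −u'' v dx = −[u'(x) v(x)]_0^1 + ∫_0^1 u'(x) v'(x) dx.
Thus ∫_0^1 u'(x) v'(x) dx = ∫_0^1 f(x) v(x) dx + [u'(x) v(x)]_0^1.
Choose V so that boundary terms are either known or forced to vanish.
u has inhomogeneous Neumann u'(0) = 1, u'(1) = 0. [u' v]_0^1 = (0)·v(1) − (1)·v(0) = − v(0). Take V = H^1(0, 1); boundary term becomes part of RHS.
Weak formulation: find u (satisfying any essential BC) such that ∫_0^1 u'(x) v'(x) dx = ∫_0^1 f v dx − v(0) for all v ∈ V (Neumann data are natural BCs: they enter the RHS as boundary terms).
Substituting f(x) = cos(π*x) + 1, the right-hand side is ∫_0^1 (cos(π*x) + 1) v dx − v(0).
Compatibility check (pure Neumann): taking v ≡ 1 ∈ V gives 0 = ∫_0^1 f dx + (0) − (1), i.e. ∫_0^1 f dx must equal u'(0) − u'(1) = 1. Indeed ∫_0^1 (cos(π*x) + 1) dx = 1, so the data are compatible. The solution is then unique only up to an additive constant (fix it e.g. by requiring ∫_0^1 u dx = 0).


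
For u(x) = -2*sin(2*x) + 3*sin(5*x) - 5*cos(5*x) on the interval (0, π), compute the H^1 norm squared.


||u||_{H^1(0,π)}^2 = -2080/21 + 452*π

u'(x) = 25*sin(5*x) - 4*cos(2*x) + 15*cos(5*x).
Expand u² and (u')² and integrate term by term on (0, π), using: for integers n ≥ 1, ∫_0^π sin²(nx) dx = ∫_0^π cos²(nx) dx = π/2; for n ≠ n', ∫_0^π sin(nx)sin(n'x) dx = ∫_0^π cos(nx)cos(n'x) dx = 0; and by product-to-sum, ∫_0^π sin(nx)cos(n'x) dx = ½∫_0^π [sin((n+n')x) + sin((n−n')x)] dx, which is 0 when n+n' is even and 2n/(n²−n'²) when n+n' is odd (it need not vanish on (0, π)).
  u² squared terms: (-5)²·∫cos(5x)² dx = 25·π/2 = 25*π/2;  (-2)²·∫sin(2x)² dx = 4·π/2 = 2*π;  (3)²·∫sin(5x)² dx = 9·π/2 = 9*π/2.
  u² cross terms: 2·(-5)·(-2)·∫cos(5x)·sin(2x) dx = 20·(-4/21) = -80/21;  2·(-5)·(3)·∫cos(5x)·sin(5x) dx = -30·(0) = 0;  2·(-2)·(3)·∫sin(2x)·sin(5x) dx = -12·(0) = 0.
  So ∫_0^π u² dx = 25*π/2 + 2*π + 9*π/2 − 80/21 + 0 + 0 = -80/21 + 19*π.
  (u')² squared terms: (-4)²·∫cos(2x)² dx = 16·π/2 = 8*π;  (15)²·∫cos(5x)² dx = 225·π/2 = 225*π/2;  (25)²·∫sin(5x)² dx = 625·π/2 = 625*π/2.
  (u')² cross terms: 2·(-4)·(15)·∫cos(2x)·cos(5x) dx = -120·(0) = 0;  2·(-4)·(25)·∫cos(2x)·sin(5x) dx = -200·(10/21) = -2000/21;  2·(15)·(25)·∫cos(5x)·sin(5x) dx = 750·(0) = 0.
  So ∫_0^π (u')² dx = 8*π + 225*π/2 + 625*π/2 + 0 − 2000/21 + 0 = -2000/21 + 433*π.
||u||_{H^1}^2 = (-80/21 + 19*π) + (-2000/21 + 433*π) = -2080/21 + 452*π.


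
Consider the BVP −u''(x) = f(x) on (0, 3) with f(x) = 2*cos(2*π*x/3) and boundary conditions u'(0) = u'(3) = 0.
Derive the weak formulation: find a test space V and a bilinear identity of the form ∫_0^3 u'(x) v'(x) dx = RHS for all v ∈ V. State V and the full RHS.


V = H^1(0, 3) (no boundary constraint on v; u is determined up to an additive constant); weak form: ∫_0^3 u'v' dx = ∫_0^3 (2*cos(2*π*x/3)) v dx for all v ∈ V.

Multiply both sides by a test function v and integrate from 0 to 3:
  ∫_0^3 −u''(x) v(x) dx = ∫_0^3 f(x) v(x) dx.
Integrate the LHS by parts once:
  ∫_0^3 −u'' v dx = −[u'(x) v(x)]_0^3 + ∫_0^3 u'(x) v'(x) dx.
Thus ∫_0^3 u'(x) v'(x) dx = ∫_0^3 f(x) v(x) dx + [u'(x) v(x)]_0^3.
Choose V so that boundary terms are either known or forced to vanish.
u has homogeneous Neumann: u'(0) = u'(3) = 0. So [u' v]_0^3 = 0·v(3) − 0·v(0) = 0 for any v; take V = H^1(0, 3).
Weak formulation: find u (satisfying any essential BC) such that ∫_0^3 u'(x) v'(x) dx = ∫_0^3 f v dx for all v ∈ V (homogeneous Neumann, so boundary terms vanish).
Substituting f(x) = 2*cos(2*π*x/3), the right-hand side is ∫_0^3 (2*cos(2*π*x/3)) v dx.
Compatibility check (pure Neumann): taking v ≡ 1 ∈ V gives 0 = ∫_0^3 f dx + (0) − (0), i.e. ∫_0^3 f dx must equal u'(0) − u'(3) = 0. Indeed ∫_0^3 (2*cos(2*π*x/3)) dx = 0, so the data are compatible. The solution is then unique only up to an additive constant (fix it e.g. by requiring ∫_0^3 u dx = 0).


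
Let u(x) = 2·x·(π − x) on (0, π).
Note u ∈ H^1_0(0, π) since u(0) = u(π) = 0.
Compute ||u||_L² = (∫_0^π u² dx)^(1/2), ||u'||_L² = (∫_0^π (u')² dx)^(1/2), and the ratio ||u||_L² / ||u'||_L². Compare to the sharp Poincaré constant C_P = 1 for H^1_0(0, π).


||u||_L² / ||u'||_L² = sqrt(10)*π/10 < C_P = 1.

u(x) = 2·x·(π − x), so u'(x) = -4*x + 2*π.
u(x) = 2·x·(π − x) vanishes at x = 0 and x = π, so u ∈ H^1_0(0, π). Differentiate via the product rule and integrate the resulting polynomials term by term.
  ∫_0^π u² dx = ∫_0^π (4*x^4 - 8*π*x^3 + 4*π^2*x^2) dx. Term by term:
    ∫_0^π 4*x^4 dx = 4*π^5/5;  ∫_0^π -8*π*x^3 dx = -2*π^5;  ∫_0^π 4*π^2*x^2 dx = 4*π^5/3.
  Sum: 4*π^5/5 − 2*π^5 + 4*π^5/3 = 2*π^5/15.
  ∫_0^π (u')² dx = ∫_0^π (16*x^2 - 16*π*x + 4*π^2) dx. Term by term:
    ∫_0^π 16*x^2 dx = 16*π^3/3;  ∫_0^π -16*π*x dx = -8*π^3;  ∫_0^π 4*π^2 dx = 4*π^3.
  Sum: 16*π^3/3 − 8*π^3 + 4*π^3 = 4*π^3/3.
∫_0^π u² dx = 2*π^5/15, so ||u||_L² = sqrt(30)*π^(5/2)/15.
∫_0^π (u')² dx = 4*π^3/3, so ||u'||_L² = 2*sqrt(3)*π^(3/2)/3.
Ratio ||u||_L² / ||u'||_L² = sqrt(10)*π/10.
Sharp Poincaré constant on H^1_0(0, π) is C_P = L/π = 1, achieved by sin(x).
A polynomial bump cannot attain the sharp Poincaré constant (only the first sine eigenfunction does), so the ratio is strictly less than C_P, consistent with ||u||_L² ≤ C_P ||u'||_L².


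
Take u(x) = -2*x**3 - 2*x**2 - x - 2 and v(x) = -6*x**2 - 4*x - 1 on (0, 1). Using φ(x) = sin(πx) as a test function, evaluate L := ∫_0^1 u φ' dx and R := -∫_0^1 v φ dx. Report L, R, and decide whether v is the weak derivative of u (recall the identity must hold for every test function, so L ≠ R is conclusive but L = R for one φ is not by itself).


LHS = -24/π^3 + 12/π, RHS = -24/π^3 + 12/π. Yes, v = u' weakly.

u(x) = -2*x**3 - 2*x**2 - x - 2, classical derivative u'(x) = -6*x**2 - 4*x - 1.
φ(x) = sin(πx), so φ'(x) = π*cos(π*x).
Note φ(0) = φ(1) = 0, so the boundary term u·φ vanishes.
LHS = ∫_0^1 u(x) φ'(x) dx = ∫_0^1 (-2*π*x^3*cos(π*x) - 2*π*x^2*cos(π*x) - π*x*cos(π*x) - 2*π*cos(π*x)) dx. Term by term:
  ∫_0^1 -2*π*cos(π*x) dx = 0;  ∫_0^1 -π*x*cos(π*x) dx = 2/π;  ∫_0^1 -2*π*x^2*cos(π*x) dx = 4/π;
  ∫_0^1 -2*π*x^3*cos(π*x) dx = -24/π^3 + 6/π.
Sum: 0 + 2/π + 4/π + -24/π^3 + 6/π = -24/π^3 + 12/π.
So LHS = -24/π^3 + 12/π.
∫_0^1 v(x) φ(x) dx = ∫_0^1 (-6*x^2*sin(π*x) - 4*x*sin(π*x) - sin(π*x)) dx. Term by term:
  ∫_0^1 -sin(π*x) dx = -2/π;  ∫_0^1 -6*x^2*sin(π*x) dx = -6/π + 24/π^3;  ∫_0^1 -4*x*sin(π*x) dx = -4/π.
Sum: -2/π + -6/π + 24/π^3 − 4/π = -12/π + 24/π^3.
So RHS = -∫_0^1 v(x) φ(x) dx = -24/π^3 + 12/π.
LHS = RHS, so the identity holds for this test φ.
Moreover u is smooth here and v(x) = u'(x) = -6*x**2 - 4*x - 1 pointwise, so the identity holds for every test function. Hence v is the weak derivative of u.


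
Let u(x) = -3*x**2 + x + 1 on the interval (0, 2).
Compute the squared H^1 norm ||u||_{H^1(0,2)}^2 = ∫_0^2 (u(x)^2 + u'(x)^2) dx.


||u||_{H^1}^2 = 1504/15

The H^1 norm (squared) on an interval (0, L) is
  ||u||_{H^1}^2 = ∫_0^L u(x)^2 dx + ∫_0^L u'(x)^2 dx.
Compute u'(x) = 1 - 6*x.
Then u(x)^2 = 9*x**4 - 6*x**3 - 5*x**2 + 2*x + 1 and u'(x)^2 = 36*x**2 - 12*x + 1.
Integrate each monomial from 0 to 2 using ∫_0^2 c·x^n dx = c·2^(n+1)/(n+1):
  ∫_0^2 u(x)^2 dx = ∫_0^2 (9*x^4 - 6*x^3 - 5*x^2 + 2*x + 1) dx. Term by term:
    ∫_0^2 9*x^4 dx = 288/5;  ∫_0^2 -6*x^3 dx = -24;  ∫_0^2 -5*x^2 dx = -40/3;
    ∫_0^2 2*x dx = 4;  ∫_0^2 1 dx = 2.
  Sum: 288/5 − 24 − 40/3 + 4 + 2 = 394/15.
  ∫_0^2 u'(x)^2 dx = ∫_0^2 (36*x^2 - 12*x + 1) dx. Term by term:
    ∫_0^2 36*x^2 dx = 96;  ∫_0^2 -12*x dx = -24;  ∫_0^2 1 dx = 2.
  Sum: 96 − 24 + 2 = 74.
Adding: ||u||_{H^1}^2 = 394/15 + 74 = 1504/15.


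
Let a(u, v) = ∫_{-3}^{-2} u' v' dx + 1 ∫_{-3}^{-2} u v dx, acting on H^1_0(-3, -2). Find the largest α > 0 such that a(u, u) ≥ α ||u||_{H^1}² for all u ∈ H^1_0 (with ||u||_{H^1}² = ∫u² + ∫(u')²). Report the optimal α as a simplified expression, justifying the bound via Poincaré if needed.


α = 1

Coercivity of a(·,·) on H^1_0(-3, -2) means a(u, u) ≥ α ||u||_{H^1}² for every u ∈ H^1_0.
The interval has length L = 1, and Poincaré/coercivity depend only on L. Here a(u, u) = ∫(u')² + (1)·∫u².
Here c = 1 ≥ 1, so a(u,u) = ∫(u')² + c∫u² ≥ ∫(u')² + ∫u² = ||u||_{H^1}², i.e. α = 1 works. No larger α is possible: a(u,u) ≥ α||u||_{H^1}² means (1−α)∫(u')² ≥ (α−c)∫u², and for the modes u_n = sin(nπ(x−x₀)/L) (x₀ the left endpoint) one has ∫u_n²/∫(u_n')² = (L/(nπ))² → 0, so a(u_n,u_n)/||u_n||_{H^1}² → 1. Hence the optimal constant is α = 1.
Therefore α = 1.


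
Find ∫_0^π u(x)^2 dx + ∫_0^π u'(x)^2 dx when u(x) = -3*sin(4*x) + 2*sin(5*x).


||u||_{H^1(0,π)}^2 = 257*π/2

u'(x) = -12*cos(4*x) + 10*cos(5*x).
Expand u² and (u')² and integrate term by term on (0, π), using: for integers n ≥ 1, ∫_0^π sin²(nx) dx = ∫_0^π cos²(nx) dx = π/2; for n ≠ n', ∫_0^π sin(nx)sin(n'x) dx = ∫_0^π cos(nx)cos(n'x) dx = 0; and by product-to-sum, ∫_0^π sin(nx)cos(n'x) dx = ½∫_0^π [sin((n+n')x) + sin((n−n')x)] dx, which is 0 when n+n' is even and 2n/(n²−n'²) when n+n' is odd (it need not vanish on (0, π)).
  u² squared terms: (-3)²·∫sin(4x)² dx = 9·π/2 = 9*π/2;  (2)²·∫sin(5x)² dx = 4·π/2 = 2*π.
  u² cross terms: 2·(-3)·(2)·∫sin(4x)·sin(5x) dx = -12·(0) = 0.
  So ∫_0^π u² dx = 9*π/2 + 2*π + 0 = 13*π/2.
  (u')² squared terms: (-12)²·∫cos(4x)² dx = 144·π/2 = 72*π;  (10)²·∫cos(5x)² dx = 100·π/2 = 50*π.
  (u')² cross terms: 2·(-12)·(10)·∫cos(4x)·cos(5x) dx = -240·(0) = 0.
  So ∫_0^π (u')² dx = 72*π + 50*π + 0 = 122*π.
||u||_{H^1}^2 = (13*π/2) + (122*π) = 257*π/2.


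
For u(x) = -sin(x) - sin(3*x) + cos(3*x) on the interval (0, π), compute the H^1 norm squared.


||u||_{H^1(0,π)}^2 = 11*π

u'(x) = -3*sin(3*x) - cos(x) - 3*cos(3*x).
Expand u² and (u')² and integrate term by term on (0, π), using: for integers n ≥ 1, ∫_0^π sin²(nx) dx = ∫_0^π cos²(nx) dx = π/2; for n ≠ n', ∫_0^π sin(nx)sin(n'x) dx = ∫_0^π cos(nx)cos(n'x) dx = 0; and by product-to-sum, ∫_0^π sin(nx)cos(n'x) dx = ½∫_0^π [sin((n+n')x) + sin((n−n')x)] dx, which is 0 when n+n' is even and 2n/(n²−n'²) when n+n' is odd (it need not vanish on (0, π)).
  u² squared terms: (-1)²·∫sin(x)² dx = 1·π/2 = π/2;  (-1)²·∫sin(3x)² dx = 1·π/2 = π/2;  (1)²·∫cos(3x)² dx = 1·π/2 = π/2.
  u² cross terms: 2·(-1)·(-1)·∫sin(x)·sin(3x) dx = 2·(0) = 0;  2·(-1)·(1)·∫sin(x)·cos(3x) dx = -2·(0) = 0;  2·(-1)·(1)·∫sin(3x)·cos(3x) dx = -2·(0) = 0.
  So ∫_0^π u² dx = π/2 + π/2 + π/2 + 0 + 0 + 0 = 3*π/2.
  (u')² squared terms: (-1)²·∫cos(x)² dx = 1·π/2 = π/2;  (-3)²·∫cos(3x)² dx = 9·π/2 = 9*π/2;  (-3)²·∫sin(3x)² dx = 9·π/2 = 9*π/2.
  (u')² cross terms: 2·(-1)·(-3)·∫cos(x)·cos(3x) dx = 6·(0) = 0;  2·(-1)·(-3)·∫cos(x)·sin(3x) dx = 6·(0) = 0;  2·(-3)·(-3)·∫cos(3x)·sin(3x) dx = 18·(0) = 0.
  So ∫_0^π (u')² dx = π/2 + 9*π/2 + 9*π/2 + 0 + 0 + 0 = 19*π/2.
||u||_{H^1}^2 = (3*π/2) + (19*π/2) = 11*π.
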